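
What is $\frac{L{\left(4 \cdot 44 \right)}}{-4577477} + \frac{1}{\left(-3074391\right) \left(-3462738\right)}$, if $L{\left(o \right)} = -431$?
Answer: $\frac{4588344348419975}{48730952904916766166} \approx 9.4157 \cdot 10^{-5}$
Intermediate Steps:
$\frac{L{\left(4 \cdot 44 \right)}}{-4577477} + \frac{1}{\left(-3074391\right) \left(-3462738\right)} = - \frac{431}{-4577477} + \frac{1}{\left(-3074391\right) \left(-3462738\right)} = \left(-431\right) \left(- \frac{1}{4577477}\right) - - \frac{1}{10645810542558} = \frac{431}{4577477} + \frac{1}{10645810542558} = \frac{4588344348419975}{48730952904916766166}$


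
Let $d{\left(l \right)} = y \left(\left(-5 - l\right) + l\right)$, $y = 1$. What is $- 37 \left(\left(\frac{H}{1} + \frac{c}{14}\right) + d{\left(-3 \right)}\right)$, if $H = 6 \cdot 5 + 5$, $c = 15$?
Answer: $- \frac{16095}{14} \approx -1149.6$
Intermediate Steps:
$H = 35$ ($H = 30 + 5 = 35$)
$d{\left(l \right)} = -5$ ($d{\left(l \right)} = 1 \left(\left(-5 - l\right) + l\right) = 1 \left(-5\right) = -5$)
$- 37 \left(\left(\frac{H}{1} + \frac{c}{14}\right) + d{\left(-3 \right)}\right) = - 37 \left(\left(\frac{35}{1} + \frac{15}{14}\right) - 5\right) = - 37 \left(\left(35 \cdot 1 + 15 \cdot \frac{1}{14}\right) - 5\right) = - 37 \left(\left(35 + \frac{15}{14}\right) - 5\right) = - 37 \left(\frac{505}{14} - 5\right) = \left(-37\right) \frac{435}{14} = - \frac{16095}{14}$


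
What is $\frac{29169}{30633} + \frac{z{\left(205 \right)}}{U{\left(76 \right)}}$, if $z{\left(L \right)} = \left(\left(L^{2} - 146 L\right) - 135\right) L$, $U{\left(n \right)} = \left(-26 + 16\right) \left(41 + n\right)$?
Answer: $- \frac{192491953}{91899} \approx -2094.6$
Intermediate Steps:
$U{\left(n \right)} = -410 - 10 n$ ($U{\left(n \right)} = - 10 \left(41 + n\right) = -410 - 10 n$)
$z{\left(L \right)} = L \left(-135 + L^{2} - 146 L\right)$ ($z{\left(L \right)} = \left(\left(L^{2} - 146 L\right) - 135\right) L = \left(-135 + L^{2} - 146 L\right) L = L \left(-135 + L^{2} - 146 L\right)$)
$\frac{29169}{30633} + \frac{z{\left(205 \right)}}{U{\left(76 \right)}} = \frac{29169}{30633} + \frac{205 \left(-135 + 205^{2} - 29930\right)}{-410 - 760} = 29169 \cdot \frac{1}{30633} + \frac{205 \left(-135 + 42025 - 29930\right)}{-410 - 760} = \frac{9723}{10211} + \frac{205 \cdot 11960}{-1170} = \frac{9723}{10211} + 2451800 \left(- \frac{1}{1170}\right) = \frac{9723}{10211} - \frac{18860}{9} = - \frac{192491953}{91899}$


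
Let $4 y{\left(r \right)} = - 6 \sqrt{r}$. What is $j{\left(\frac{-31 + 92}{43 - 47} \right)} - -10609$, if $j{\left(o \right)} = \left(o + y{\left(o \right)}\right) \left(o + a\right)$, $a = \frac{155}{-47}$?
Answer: $\frac{8190675}{752} + \frac{10461 i \sqrt{61}}{752} \approx 10892.0 + 108.65 i$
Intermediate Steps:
$y{\left(r \right)} = - \frac{3 \sqrt{r}}{2}$ ($y{\left(r \right)} = \frac{\left(-6\right) \sqrt{r}}{4} = - \frac{3 \sqrt{r}}{2}$)
$a = - \frac{155}{47}$ ($a = 155 \left(- \frac{1}{47}\right) = - \frac{155}{47} \approx -3.2979$)
$j{\left(o \right)} = \left(- \frac{155}{47} + o\right) \left(o - \frac{3 \sqrt{o}}{2}\right)$ ($j{\left(o \right)} = \left(o - \frac{3 \sqrt{o}}{2}\right) \left(o - \frac{155}{47}\right) = \left(o - \frac{3 \sqrt{o}}{2}\right) \left(- \frac{155}{47} + o\right) = \left(- \frac{155}{47} + o\right) \left(o - \frac{3 \sqrt{o}}{2}\right)$)
$j{\left(\frac{-31 + 92}{43 - 47} \right)} - -10609 = \left(\left(\frac{-31 + 92}{43 - 47}\right)^{2} - \frac{155 \frac{-31 + 92}{43 - 47}}{47} - \frac{3 \left(\frac{-31 + 92}{43 - 47}\right)^{\frac{3}{2}}}{2} + \frac{465 \sqrt{\frac{-31 + 92}{43 - 47}}}{94}\right) - -10609 = \left(\left(\frac{61}{-4}\right)^{2} - \frac{155 \frac{61}{-4}}{47} - \frac{3 \left(\frac{61}{-4}\right)^{\frac{3}{2}}}{2} + \frac{465 \sqrt{\frac{61}{-4}}}{94}\right) + 10609 = \left(\left(61 \left(- \frac{1}{4}\right)\right)^{2} - \frac{155 \cdot 61 \left(- \frac{1}{4}\right)}{47} - \frac{3 \left(61 \left(- \frac{1}{4}\right)\right)^{\frac{3}{2}}}{2} + \frac{465 \sqrt{61 \left(- \frac{1}{4}\right)}}{94}\right) + 10609 = \left(\left(- \frac{61}{4}\right)^{2} - - \frac{9455}{188} - \frac{3 \left(- \frac{61}{4}\right)^{\frac{3}{2}}}{2} + \frac{465 \sqrt{- \frac{61}{4}}}{94}\right) + 10609 = \left(\frac{3721}{16} + \frac{9455}{188} - \frac{3 \left(- \frac{61 i \sqrt{61}}{8}\right)}{2} + \frac{465 \frac{i \sqrt{61}}{2}}{94}\right) + 10609 = \left(\frac{3721}{16} + \frac{9455}{188} + \frac{183 i \sqrt{61}}{16} + \frac{465 i \sqrt{61}}{188}\right) + 10609 = \left(\frac{212707}{752} + \frac{10461 i \sqrt{61}}{752}\right) + 10609 = \frac{8190675}{752} + \frac{10461 i \sqrt{61}}{752}$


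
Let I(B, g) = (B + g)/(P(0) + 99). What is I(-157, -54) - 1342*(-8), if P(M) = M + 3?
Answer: 1094861/102 ≈ 10734.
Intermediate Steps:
P(M) = 3 + M
I(B, g) = B/102 + g/102 (I(B, g) = (B + g)/((3 + 0) + 99) = (B + g)/(3 + 99) = (B + g)/102 = (B + g)*(1/102) = B/102 + g/102)
I(-157, -54) - 1342*(-8) = ((1/102)*(-157) + (1/102)*(-54)) - 1342*(-8) = (-157/102 - 9/17) + 10736 = -211/102 + 10736 = 1094861/102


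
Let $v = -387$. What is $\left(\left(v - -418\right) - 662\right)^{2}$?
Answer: $398161$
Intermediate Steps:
$\left(\left(v - -418\right) - 662\right)^{2} = \left(\left(-387 - -418\right) - 662\right)^{2} = \left(\left(-387 + 418\right) - 662\right)^{2} = \left(31 - 662\right)^{2} = \left(-631\right)^{2} = 398161$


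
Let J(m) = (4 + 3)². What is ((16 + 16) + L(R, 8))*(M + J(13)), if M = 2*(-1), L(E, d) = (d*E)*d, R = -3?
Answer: -7520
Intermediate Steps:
L(E, d) = E*d² (L(E, d) = (E*d)*d = E*d²)
M = -2
J(m) = 49 (J(m) = 7² = 49)
((16 + 16) + L(R, 8))*(M + J(13)) = ((16 + 16) - 3*8²)*(-2 + 49) = (32 - 3*64)*47 = (32 - 192)*47 = -160*47 = -7520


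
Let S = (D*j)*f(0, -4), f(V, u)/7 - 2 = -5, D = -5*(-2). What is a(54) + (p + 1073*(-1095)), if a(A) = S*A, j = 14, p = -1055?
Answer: -1334750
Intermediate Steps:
D = 10
f(V, u) = -21 (f(V, u) = 14 + 7*(-5) = 14 - 35 = -21)
S = -2940 (S = (10*14)*(-21) = 140*(-21) = -2940)
a(A) = -2940*A
a(54) + (p + 1073*(-1095)) = -2940*54 + (-1055 + 1073*(-1095)) = -158760 + (-1055 - 1174935) = -158760 - 1175990 = -1334750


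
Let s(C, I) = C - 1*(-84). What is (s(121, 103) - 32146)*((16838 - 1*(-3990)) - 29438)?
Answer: 275012010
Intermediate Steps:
s(C, I) = 84 + C (s(C, I) = C + 84 = 84 + C)
(s(121, 103) - 32146)*((16838 - 1*(-3990)) - 29438) = ((84 + 121) - 32146)*((16838 - 1*(-3990)) - 29438) = (205 - 32146)*((16838 + 3990) - 29438) = -31941*(20828 - 29438) = -31941*(-8610) = 275012010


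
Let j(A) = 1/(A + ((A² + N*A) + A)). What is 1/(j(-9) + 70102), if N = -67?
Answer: 666/46687933 ≈ 1.4265e-5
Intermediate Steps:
j(A) = 1/(A² - 65*A) (j(A) = 1/(A + ((A² - 67*A) + A)) = 1/(A + (A² - 66*A)) = 1/(A² - 65*A))
1/(j(-9) + 70102) = 1/(1/((-9)*(-65 - 9)) + 70102) = 1/(-⅑/(-74) + 70102) = 1/(-⅑*(-1/74) + 70102) = 1/(1/666 + 70102) = 1/(46687933/666) = 666/46687933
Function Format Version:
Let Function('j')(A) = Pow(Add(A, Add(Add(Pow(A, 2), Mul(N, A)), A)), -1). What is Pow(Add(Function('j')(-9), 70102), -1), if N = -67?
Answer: Rational(666, 46687933) ≈ 1.4265e-5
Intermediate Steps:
Function('j')(A) = Pow(Add(Pow(A, 2), Mul(-65, A)), -1) (Function('j')(A) = Pow(Add(A, Add(Add(Pow(A, 2), Mul(-67, A)), A)), -1) = Pow(Add(A, Add(Pow(A, 2), Mul(-66, A))), -1) = Pow(Add(Pow(A, 2), Mul(-65, A)), -1))
Pow(Add(Function('j')(-9), 70102), -1) = Pow(Add(Mul(Pow(-9, -1), Pow(Add(-65, -9), -1)), 70102), -1) = Pow(Add(Mul(Rational(-1, 9), Pow(-74, -1)), 70102), -1) = Pow(Add(Mul(Rational(-1, 9), Rational(-1, 74)), 70102), -1) = Pow(Add(Rational(1, 666), 70102), -1) = Pow(Rational(46687933, 666), -1) = Rational(666, 46687933)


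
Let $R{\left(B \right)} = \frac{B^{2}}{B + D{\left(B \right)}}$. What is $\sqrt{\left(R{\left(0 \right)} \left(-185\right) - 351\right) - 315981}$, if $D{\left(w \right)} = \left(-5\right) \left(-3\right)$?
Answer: $6 i \sqrt{8787} \approx 562.43 i$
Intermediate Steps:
$D{\left(w \right)} = 15$
$R{\left(B \right)} = \frac{B^{2}}{15 + B}$ ($R{\left(B \right)} = \frac{B^{2}}{B + 15} = \frac{B^{2}}{15 + B}$)
$\sqrt{\left(R{\left(0 \right)} \left(-185\right) - 351\right) - 315981} = \sqrt{\left(\frac{0^{2}}{15 + 0} \left(-185\right) - 351\right) - 315981} = \sqrt{\left(\frac{0}{15} \left(-185\right) - 351\right) - 315981} = \sqrt{\left(0 \cdot \frac{1}{15} \left(-185\right) - 351\right) - 315981} = \sqrt{\left(0 \left(-185\right) - 351\right) - 315981} = \sqrt{\left(0 - 351\right) - 315981} = \sqrt{-351 - 315981} = \sqrt{-316332} = 6 i \sqrt{8787}$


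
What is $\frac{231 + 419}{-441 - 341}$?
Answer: $- \frac{325}{391} \approx -0.8312$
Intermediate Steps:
$\frac{231 + 419}{-441 - 341} = \frac{650}{-782} = 650 \left(- \frac{1}{782}\right) = - \frac{325}{391}$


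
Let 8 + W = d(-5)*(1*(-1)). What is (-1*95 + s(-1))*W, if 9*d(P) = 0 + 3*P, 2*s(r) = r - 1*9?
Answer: 1900/3 ≈ 633.33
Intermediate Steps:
s(r) = -9/2 + r/2 (s(r) = (r - 1*9)/2 = (r - 9)/2 = (-9 + r)/2 = -9/2 + r/2)
d(P) = P/3 (d(P) = (0 + 3*P)/9 = (3*P)/9 = P/3)
W = -19/3 (W = -8 + ((⅓)*(-5))*(1*(-1)) = -8 - 5/3*(-1) = -8 + 5/3 = -19/3 ≈ -6.3333)
(-1*95 + s(-1))*W = (-1*95 + (-9/2 + (½)*(-1)))*(-19/3) = (-95 + (-9/2 - ½))*(-19/3) = (-95 - 5)*(-19/3) = -100*(-19/3) = 1900/3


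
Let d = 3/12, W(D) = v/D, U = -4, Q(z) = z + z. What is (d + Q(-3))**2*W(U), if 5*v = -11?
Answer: 5819/320 ≈ 18.184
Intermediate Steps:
v = -11/5 (v = (1/5)*(-11) = -11/5 ≈ -2.2000)
Q(z) = 2*z
W(D) = -11/(5*D)
d = 1/4 (d = 3*(1/12) = 1/4 ≈ 0.25000)
(d + Q(-3))**2*W(U) = (1/4 + 2*(-3))**2*(-11/5/(-4)) = (1/4 - 6)**2*(-11/5*(-1/4)) = (-23/4)**2*(11/20) = (529/16)*(11/20) = 5819/320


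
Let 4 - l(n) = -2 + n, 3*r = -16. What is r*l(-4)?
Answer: -160/3 ≈ -53.333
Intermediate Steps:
r = -16/3 (r = (⅓)*(-16) = -16/3 ≈ -5.3333)
l(n) = 6 - n (l(n) = 4 - (-2 + n) = 4 + (2 - n) = 6 - n)
r*l(-4) = -16*(6 - 1*(-4))/3 = -16*(6 + 4)/3 = -16/3*10 = -160/3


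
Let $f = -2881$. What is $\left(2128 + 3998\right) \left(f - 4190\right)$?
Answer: $-43316946$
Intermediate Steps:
$\left(2128 + 3998\right) \left(f - 4190\right) = \left(2128 + 3998\right) \left(-2881 - 4190\right) = 6126 \left(-7071\right) = -43316946$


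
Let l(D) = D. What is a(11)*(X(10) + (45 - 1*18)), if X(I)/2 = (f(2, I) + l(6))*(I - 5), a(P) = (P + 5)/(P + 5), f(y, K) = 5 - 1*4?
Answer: 97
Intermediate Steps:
f(y, K) = 1 (f(y, K) = 5 - 4 = 1)
a(P) = 1 (a(P) = (5 + P)/(5 + P) = 1)
X(I) = -70 + 14*I (X(I) = 2*((1 + 6)*(I - 5)) = 2*(7*(-5 + I)) = 2*(-35 + 7*I) = -70 + 14*I)
a(11)*(X(10) + (45 - 1*18)) = 1*((-70 + 14*10) + (45 - 1*18)) = 1*((-70 + 140) + (45 - 18)) = 1*(70 + 27) = 1*97 = 97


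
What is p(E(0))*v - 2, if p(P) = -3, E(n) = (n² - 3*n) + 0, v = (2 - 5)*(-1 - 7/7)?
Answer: -20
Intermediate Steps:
v = 6 (v = -3*(-1 - 7*⅐) = -3*(-1 - 1) = -3*(-2) = 6)
E(n) = n² - 3*n
p(E(0))*v - 2 = -3*6 - 2 = -18 - 2 = -20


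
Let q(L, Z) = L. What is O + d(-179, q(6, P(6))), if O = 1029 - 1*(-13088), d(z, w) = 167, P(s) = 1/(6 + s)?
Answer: 14284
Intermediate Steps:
O = 14117 (O = 1029 + 13088 = 14117)
O + d(-179, q(6, P(6))) = 14117 + 167 = 14284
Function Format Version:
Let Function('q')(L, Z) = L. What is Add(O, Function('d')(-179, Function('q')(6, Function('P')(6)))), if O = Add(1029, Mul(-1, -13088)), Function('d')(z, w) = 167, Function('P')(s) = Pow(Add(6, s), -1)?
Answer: 14284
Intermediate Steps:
O = 14117 (O = Add(1029, 13088) = 14117)
Add(O, Function('d')(-179, Function('q')(6, Function('P')(6)))) = Add(14117, 167) = 14284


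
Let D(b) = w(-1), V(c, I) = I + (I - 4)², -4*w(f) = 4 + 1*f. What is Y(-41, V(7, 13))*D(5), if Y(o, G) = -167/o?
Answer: -501/164 ≈ -3.0549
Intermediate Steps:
w(f) = -1 - f/4 (w(f) = -(4 + 1*f)/4 = -(4 + f)/4 = -1 - f/4)
V(c, I) = I + (-4 + I)²
D(b) = -¾ (D(b) = -1 - ¼*(-1) = -1 + ¼ = -¾)
Y(-41, V(7, 13))*D(5) = -167/(-41)*(-¾) = -167*(-1/41)*(-¾) = (167/41)*(-¾) = -501/164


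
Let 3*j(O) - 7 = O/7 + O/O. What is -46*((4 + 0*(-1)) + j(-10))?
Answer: -5980/21 ≈ -284.76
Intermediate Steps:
j(O) = 8/3 + O/21 (j(O) = 7/3 + (O/7 + O/O)/3 = 7/3 + (O*(1/7) + 1)/3 = 7/3 + (O/7 + 1)/3 = 7/3 + (1 + O/7)/3 = 7/3 + (1/3 + O/21) = 8/3 + O/21)
-46*((4 + 0*(-1)) + j(-10)) = -46*((4 + 0*(-1)) + (8/3 + (1/21)*(-10))) = -46*((4 + 0) + (8/3 - 10/21)) = -46*(4 + 46/21) = -46*130/21 = -5980/21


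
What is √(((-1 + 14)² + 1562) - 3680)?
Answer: I*√1949 ≈ 44.147*I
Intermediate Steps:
√(((-1 + 14)² + 1562) - 3680) = √((13² + 1562) - 3680) = √((169 + 1562) - 3680) = √(1731 - 3680) = √(-1949) = I*√1949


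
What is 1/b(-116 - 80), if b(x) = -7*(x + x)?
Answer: 1/2744 ≈ 0.00036443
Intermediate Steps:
b(x) = -14*x
1/b(-116 - 80) = 1/(-14*(-116 - 80)) = 1/(-14*(-196)) = 1/2744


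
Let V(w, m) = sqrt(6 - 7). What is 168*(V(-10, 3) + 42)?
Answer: 7056 + 168*I ≈ 7056.0 + 168.0*I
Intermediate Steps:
V(w, m) = I (V(w, m) = sqrt(-1) = I)
168*(V(-10, 3) + 42) = 168*(I + 42) = 168*(42 + I) = 7056 + 168*I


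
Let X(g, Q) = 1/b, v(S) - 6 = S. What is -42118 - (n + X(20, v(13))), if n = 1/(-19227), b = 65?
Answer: -4049015404/96135 ≈ -42118.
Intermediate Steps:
v(S) = 6 + S
X(g, Q) = 1/65
n = -1/19227 ≈ -5.2010e-5
-42118 - (n + X(20, v(13))) = -42118 - (-1/19227 + 1/65) = -42118 - 1*1474/96135 = -42118 - 1474/96135 = -4049015404/96135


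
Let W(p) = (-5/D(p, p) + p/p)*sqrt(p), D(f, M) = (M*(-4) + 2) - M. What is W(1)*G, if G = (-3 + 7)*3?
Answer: 32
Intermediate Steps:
G = 12 (G = 4*3 = 12)
D(f, M) = 2 - 5*M (D(f, M) = (-4*M + 2) - M = (2 - 4*M) - M = 2 - 5*M)
W(p) = sqrt(p)*(1 - 5/(2 - 5*p)) (W(p) = (-5/(2 - 5*p) + p/p)*sqrt(p) = (-5/(2 - 5*p) + 1)*sqrt(p) = (1 - 5/(2 - 5*p))*sqrt(p) = sqrt(p)*(1 - 5/(2 - 5*p)))
W(1)*G = (sqrt(1)*(3 + 5*1)/(-2 + 5*1))*12 = (1*(3 + 5)/(-2 + 5))*12 = (1*8/3)*12 = (1*(1/3)*8)*12 = (8/3)*12 = 32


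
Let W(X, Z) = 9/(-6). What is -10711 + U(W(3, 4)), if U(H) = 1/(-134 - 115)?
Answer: -2667040/249 ≈ -10711.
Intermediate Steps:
W(X, Z) = -3/2 (W(X, Z) = 9*(-⅙) = -3/2)
U(H) = -1/249 (U(H) = 1/(-249) = -1/249)
-10711 + U(W(3, 4)) = -10711 - 1/249 = -2667040/249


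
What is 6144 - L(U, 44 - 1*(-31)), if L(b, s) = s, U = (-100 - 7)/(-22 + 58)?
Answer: 6069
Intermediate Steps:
U = -107/36 ≈ -2.9722
6144 - L(U, 44 - 1*(-31)) = 6144 - (44 - 1*(-31)) = 6144 - (44 + 31) = 6144 - 1*75 = 6144 - 75 = 6069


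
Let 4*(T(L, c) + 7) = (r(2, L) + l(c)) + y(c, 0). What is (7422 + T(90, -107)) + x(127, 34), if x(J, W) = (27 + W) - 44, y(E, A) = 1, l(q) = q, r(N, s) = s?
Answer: 7428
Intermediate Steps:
x(J, W) = -17 + W
T(L, c) = -27/4 + L/4 + c/4 (T(L, c) = -7 + ((L + c) + 1)/4 = -7 + (1 + L + c)/4 = -7 + (¼ + L/4 + c/4) = -27/4 + L/4 + c/4)
(7422 + T(90, -107)) + x(127, 34) = (7422 + (-27/4 + (¼)*90 + (¼)*(-107))) + (-17 + 34) = (7422 + (-27/4 + 45/2 - 107/4)) + 17 = (7422 - 11) + 17 = 7411 + 17 = 7428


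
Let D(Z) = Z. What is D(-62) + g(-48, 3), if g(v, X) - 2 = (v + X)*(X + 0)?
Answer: -195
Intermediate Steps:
g(v, X) = 2 + X*(X + v) (g(v, X) = 2 + (v + X)*(X + 0) = 2 + (X + v)*X = 2 + X*(X + v))
D(-62) + g(-48, 3) = -62 + (2 + 3**2 + 3*(-48)) = -62 + (2 + 9 - 144) = -62 - 133 = -195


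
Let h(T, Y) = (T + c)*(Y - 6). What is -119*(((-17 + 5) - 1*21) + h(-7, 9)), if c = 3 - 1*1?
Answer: 5712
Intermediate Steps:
c = 2 (c = 3 - 1 = 2)
h(T, Y) = (-6 + Y)*(2 + T) (h(T, Y) = (T + 2)*(Y - 6) = (2 + T)*(-6 + Y) = (-6 + Y)*(2 + T))
-119*(((-17 + 5) - 1*21) + h(-7, 9)) = -119*(((-17 + 5) - 1*21) + (-12 - 6*(-7) + 2*9 - 7*9)) = -119*((-12 - 21) + (-12 + 42 + 18 - 63)) = -119*(-33 - 15) = -119*(-48) = 5712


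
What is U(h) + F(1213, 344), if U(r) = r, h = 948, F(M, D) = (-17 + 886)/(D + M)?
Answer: 1476905/1557 ≈ 948.56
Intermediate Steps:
F(M, D) = 869/(D + M)
U(h) + F(1213, 344) = 948 + 869/(344 + 1213) = 948 + 869/1557 = 1476905/1557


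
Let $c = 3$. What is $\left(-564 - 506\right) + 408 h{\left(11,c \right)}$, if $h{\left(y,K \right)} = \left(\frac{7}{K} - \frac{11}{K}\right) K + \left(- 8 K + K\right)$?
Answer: $-11270$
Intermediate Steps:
$h{\left(y,K \right)} = -4 - 7 K$ ($h{\left(y,K \right)} = - \frac{4}{K} K - 7 K = -4 - 7 K$)
$\left(-564 - 506\right) + 408 h{\left(11,c \right)} = \left(-564 - 506\right) + 408 \left(-4 - 21\right) = -1070 + 408 \left(-4 - 21\right) = -1070 + 408 \left(-25\right) = -1070 - 10200 = -11270$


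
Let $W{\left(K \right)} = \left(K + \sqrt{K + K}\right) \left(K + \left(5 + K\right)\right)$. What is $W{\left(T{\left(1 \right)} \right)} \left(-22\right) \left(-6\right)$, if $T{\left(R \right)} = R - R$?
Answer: $0$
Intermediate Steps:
$T{\left(R \right)} = 0$
$W{\left(K \right)} = \left(5 + 2 K\right) \left(K + \sqrt{2} \sqrt{K}\right)$ ($W{\left(K \right)} = \left(K + \sqrt{2 K}\right) \left(5 + 2 K\right) = \left(K + \sqrt{2} \sqrt{K}\right) \left(5 + 2 K\right) = \left(5 + 2 K\right) \left(K + \sqrt{2} \sqrt{K}\right)$)
$W{\left(T{\left(1 \right)} \right)} \left(-22\right) \left(-6\right) = \left(2 \cdot 0^{2} + 5 \cdot 0 + 2 \sqrt{2} \cdot 0^{\frac{3}{2}} + 5 \sqrt{2} \sqrt{0}\right) \left(-22\right) \left(-6\right) = \left(2 \cdot 0 + 0 + 2 \sqrt{2} \cdot 0 + 5 \sqrt{2} \cdot 0\right) \left(-22\right) \left(-6\right) = \left(0 + 0 + 0 + 0\right) \left(-22\right) \left(-6\right) = 0 \left(-22\right) \left(-6\right) = 0 \left(-6\right) = 0$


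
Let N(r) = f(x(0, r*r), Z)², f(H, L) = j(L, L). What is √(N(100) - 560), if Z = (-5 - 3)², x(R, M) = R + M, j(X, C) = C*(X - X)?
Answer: 4*I*√35 ≈ 23.664*I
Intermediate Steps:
j(X, C) = 0 (j(X, C) = C*0 = 0)
x(R, M) = M + R
Z = 64 (Z = (-8)² = 64)
f(H, L) = 0
N(r) = 0 (N(r) = 0² = 0)
√(N(100) - 560) = √(0 - 560) = √(-560) = 4*I*√35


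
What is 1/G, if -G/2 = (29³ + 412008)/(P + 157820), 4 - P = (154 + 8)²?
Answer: -65790/436397 ≈ -0.15076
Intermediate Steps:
P = -26240 (P = 4 - (154 + 8)² = 4 - 1*162² = 4 - 1*26244 = 4 - 26244 = -26240)
G = -436397/65790 (G = -2*(29³ + 412008)/(-26240 + 157820) = -2*(24389 + 412008)/131580 = -872794/131580 = -2*436397/131580 = -436397/65790 ≈ -6.6332)
1/G = 1/(-436397/65790) = -65790/436397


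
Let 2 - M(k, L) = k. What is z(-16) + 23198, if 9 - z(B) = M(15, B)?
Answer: 23220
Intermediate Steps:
M(k, L) = 2 - k
z(B) = 22 (z(B) = 9 - (2 - 1*15) = 9 - (2 - 15) = 9 - 1*(-13) = 9 + 13 = 22)
z(-16) + 23198 = 22 + 23198 = 23220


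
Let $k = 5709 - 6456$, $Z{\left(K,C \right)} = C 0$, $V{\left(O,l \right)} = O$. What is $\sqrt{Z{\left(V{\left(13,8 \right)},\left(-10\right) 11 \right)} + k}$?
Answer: $3 i \sqrt{83} \approx 27.331 i$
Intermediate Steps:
$Z{\left(K,C \right)} = 0$
$k = -747$ ($k = 5709 - 6456 = -747$)
$\sqrt{Z{\left(V{\left(13,8 \right)},\left(-10\right) 11 \right)} + k} = \sqrt{0 - 747} = \sqrt{-747} = 3 i \sqrt{83}$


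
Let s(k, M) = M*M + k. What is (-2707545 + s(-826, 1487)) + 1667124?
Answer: 1169922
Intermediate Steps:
s(k, M) = k + M² (s(k, M) = M² + k = k + M²)
(-2707545 + s(-826, 1487)) + 1667124 = (-2707545 + (-826 + 1487²)) + 1667124 = (-2707545 + (-826 + 2211169)) + 1667124 = (-2707545 + 2210343) + 1667124 = -497202 + 1667124 = 1169922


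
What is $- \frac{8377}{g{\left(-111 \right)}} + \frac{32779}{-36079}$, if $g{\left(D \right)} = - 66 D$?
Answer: $- \frac{542372737}{264314754} \approx -2.052$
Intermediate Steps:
$- \frac{8377}{g{\left(-111 \right)}} + \frac{32779}{-36079} = - \frac{8377}{\left(-66\right) \left(-111\right)} + \frac{32779}{-36079} = - \frac{8377}{7326} + 32779 \left(- \frac{1}{36079}\right) = \left(-8377\right) \frac{1}{7326} - \frac{32779}{36079} = - \frac{8377}{7326} - \frac{32779}{36079} = - \frac{542372737}{264314754}$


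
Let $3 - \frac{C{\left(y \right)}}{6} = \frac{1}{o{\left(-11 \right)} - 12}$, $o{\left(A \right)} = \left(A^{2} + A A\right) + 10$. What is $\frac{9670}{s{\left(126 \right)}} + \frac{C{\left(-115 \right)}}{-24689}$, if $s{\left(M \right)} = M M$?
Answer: $\frac{340653227}{559946520} \approx 0.60837$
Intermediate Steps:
$o{\left(A \right)} = 10 + 2 A^{2}$ ($o{\left(A \right)} = \left(A^{2} + A^{2}\right) + 10 = 2 A^{2} + 10 = 10 + 2 A^{2}$)
$s{\left(M \right)} = M^{2}$
$C{\left(y \right)} = \frac{719}{40}$ ($C{\left(y \right)} = 18 - \frac{6}{\left(10 + 2 \left(-11\right)^{2}\right) - 12} = 18 - \frac{6}{\left(10 + 2 \cdot 121\right) - 12} = 18 - \frac{6}{\left(10 + 242\right) - 12} = 18 - \frac{6}{252 - 12} = 18 - \frac{6}{240} = 18 - \frac{1}{40} = \frac{719}{40}$)
$\frac{9670}{s{\left(126 \right)}} + \frac{C{\left(-115 \right)}}{-24689} = \frac{9670}{126^{2}} + \frac{719}{40 \left(-24689\right)} = \frac{9670}{15876} + \frac{719}{40} \left(- \frac{1}{24689}\right) = 9670 \cdot \frac{1}{15876} - \frac{719}{987560} = \frac{4835}{7938} - \frac{719}{987560} = \frac{340653227}{559946520}$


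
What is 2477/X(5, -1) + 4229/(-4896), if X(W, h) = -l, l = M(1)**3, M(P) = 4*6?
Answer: -245101/235008 ≈ -1.0429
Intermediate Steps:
M(P) = 24
l = 13824 (l = 24**3 = 13824)
X(W, h) = -13824 (X(W, h) = -1*13824 = -13824)
2477/X(5, -1) + 4229/(-4896) = 2477/(-13824) + 4229/(-4896) = 2477*(-1/13824) + 4229*(-1/4896) = -2477/13824 - 4229/4896 = -245101/235008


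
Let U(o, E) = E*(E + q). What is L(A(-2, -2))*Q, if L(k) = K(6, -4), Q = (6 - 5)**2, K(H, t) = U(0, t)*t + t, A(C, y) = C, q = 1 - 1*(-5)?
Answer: 28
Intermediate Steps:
q = 6 (q = 1 + 5 = 6)
U(o, E) = E*(6 + E) (U(o, E) = E*(E + 6) = E*(6 + E))
K(H, t) = t + t**2*(6 + t) (K(H, t) = (t*(6 + t))*t + t = t**2*(6 + t) + t = t + t**2*(6 + t))
Q = 1 (Q = 1**2 = 1)
L(k) = 28 (L(k) = -4*(1 - 4*(6 - 4)) = -4*(1 - 4*2) = -4*(1 - 8) = -4*(-7) = 28)
L(A(-2, -2))*Q = 28*1 = 28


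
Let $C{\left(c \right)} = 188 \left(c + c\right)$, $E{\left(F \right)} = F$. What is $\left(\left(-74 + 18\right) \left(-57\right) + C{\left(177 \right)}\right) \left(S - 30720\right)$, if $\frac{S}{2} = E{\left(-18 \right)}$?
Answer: $-2145046464$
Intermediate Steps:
$C{\left(c \right)} = 376 c$ ($C{\left(c \right)} = 188 \cdot 2 c = 376 c$)
$S = -36$ ($S = 2 \left(-18\right) = -36$)
$\left(\left(-74 + 18\right) \left(-57\right) + C{\left(177 \right)}\right) \left(S - 30720\right) = \left(\left(-74 + 18\right) \left(-57\right) + 376 \cdot 177\right) \left(-36 - 30720\right) = \left(\left(-56\right) \left(-57\right) + 66552\right) \left(-30756\right) = \left(3192 + 66552\right) \left(-30756\right) = 69744 \left(-30756\right) = -2145046464$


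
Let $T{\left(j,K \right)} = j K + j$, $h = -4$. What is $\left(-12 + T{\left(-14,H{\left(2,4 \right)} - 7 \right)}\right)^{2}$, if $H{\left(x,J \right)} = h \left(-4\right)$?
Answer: $23104$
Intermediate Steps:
$H{\left(x,J \right)} = 16$ ($H{\left(x,J \right)} = \left(-4\right) \left(-4\right) = 16$)
$T{\left(j,K \right)} = j + K j$ ($T{\left(j,K \right)} = K j + j = j + K j$)
$\left(-12 + T{\left(-14,H{\left(2,4 \right)} - 7 \right)}\right)^{2} = \left(-12 - 14 \left(1 + \left(16 - 7\right)\right)\right)^{2} = \left(-12 - 14 \left(1 + 9\right)\right)^{2} = \left(-12 - 140\right)^{2} = \left(-152\right)^{2} = 23104$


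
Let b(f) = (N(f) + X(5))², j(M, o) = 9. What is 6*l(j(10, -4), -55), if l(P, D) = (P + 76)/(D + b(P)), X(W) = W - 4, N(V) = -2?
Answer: -85/9 ≈ -9.4444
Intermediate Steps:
X(W) = -4 + W
b(f) = 1 (b(f) = (-2 + (-4 + 5))² = (-2 + 1)² = (-1)² = 1)
l(P, D) = (76 + P)/(1 + D) (l(P, D) = (P + 76)/(D + 1) = (76 + P)/(1 + D))
6*l(j(10, -4), -55) = 6*((76 + 9)/(1 - 55)) = 6*(85/(-54)) = 6*(-1/54*85) = 6*(-85/54) = -85/9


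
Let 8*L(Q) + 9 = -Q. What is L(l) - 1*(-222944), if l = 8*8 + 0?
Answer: 1783479/8 ≈ 2.2294e+5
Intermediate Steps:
l = 64 (l = 64 + 0 = 64)
L(Q) = -9/8 - Q/8 (L(Q) = -9/8 + (-Q)/8 = -9/8 - Q/8)
L(l) - 1*(-222944) = (-9/8 - 1/8*64) - 1*(-222944) = (-9/8 - 8) + 222944 = -73/8 + 222944 = 1783479/8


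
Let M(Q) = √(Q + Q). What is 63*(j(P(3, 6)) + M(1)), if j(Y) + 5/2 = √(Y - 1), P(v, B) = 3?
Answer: -315/2 + 126*√2 ≈ 20.691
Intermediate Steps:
M(Q) = √2*√Q (M(Q) = √(2*Q) = √2*√Q)
j(Y) = -5/2 + √(-1 + Y) (j(Y) = -5/2 + √(Y - 1) = -5/2 + √(-1 + Y))
63*(j(P(3, 6)) + M(1)) = 63*((-5/2 + √(-1 + 3)) + √2*√1) = 63*((-5/2 + √2) + √2*1) = 63*((-5/2 + √2) + √2) = 63*(-5/2 + 2*√2) = -315/2 + 126*√2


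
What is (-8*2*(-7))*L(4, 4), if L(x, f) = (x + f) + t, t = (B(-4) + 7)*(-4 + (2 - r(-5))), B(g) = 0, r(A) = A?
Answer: 3248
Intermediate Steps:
t = 21 (t = (0 + 7)*(-4 + (2 - 1*(-5))) = 7*(-4 + (2 + 5)) = 7*(-4 + 7) = 7*3 = 21)
L(x, f) = 21 + f + x (L(x, f) = (x + f) + 21 = (f + x) + 21 = 21 + f + x)
(-8*2*(-7))*L(4, 4) = (-8*2*(-7))*(21 + 4 + 4) = -16*(-7)*29 = 112*29 = 3248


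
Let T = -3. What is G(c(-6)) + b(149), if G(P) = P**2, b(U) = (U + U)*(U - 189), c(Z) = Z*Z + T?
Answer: -10831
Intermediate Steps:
c(Z) = -3 + Z**2 (c(Z) = Z*Z - 3 = Z**2 - 3 = -3 + Z**2)
b(U) = 2*U*(-189 + U) (b(U) = (2*U)*(-189 + U) = 2*U*(-189 + U))
G(c(-6)) + b(149) = (-3 + (-6)**2)**2 + 2*149*(-189 + 149) = (-3 + 36)**2 + 2*149*(-40) = 33**2 - 11920 = 1089 - 11920 = -10831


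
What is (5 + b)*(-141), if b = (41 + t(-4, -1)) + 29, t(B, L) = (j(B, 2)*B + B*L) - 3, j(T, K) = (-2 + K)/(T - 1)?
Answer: -10716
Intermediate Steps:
j(T, K) = (-2 + K)/(-1 + T)
t(B, L) = -3 + B*L (t(B, L) = (((-2 + 2)/(-1 + B))*B + B*L) - 3 = ((0/(-1 + B))*B + B*L) - 3 = (0*B + B*L) - 3 = (0 + B*L) - 3 = B*L - 3 = -3 + B*L)
b = 71 (b = (41 + (-3 - 4*(-1))) + 29 = (41 + (-3 + 4)) + 29 = (41 + 1) + 29 = 42 + 29 = 71)
(5 + b)*(-141) = (5 + 71)*(-141) = 76*(-141) = -10716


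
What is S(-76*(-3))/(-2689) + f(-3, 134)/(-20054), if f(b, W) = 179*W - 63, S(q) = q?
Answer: -68901259/53925206 ≈ -1.2777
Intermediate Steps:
f(b, W) = -63 + 179*W
S(-76*(-3))/(-2689) + f(-3, 134)/(-20054) = -76*(-3)/(-2689) + (-63 + 179*134)/(-20054) = 228*(-1/2689) + (-63 + 23986)*(-1/20054) = -228/2689 + 23923*(-1/20054) = -228/2689 - 23923/20054 = -68901259/53925206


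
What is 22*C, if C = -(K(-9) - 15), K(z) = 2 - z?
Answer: 88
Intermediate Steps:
C = 4 (C = -((2 - 1*(-9)) - 15) = -((2 + 9) - 15) = -(11 - 15) = -1*(-4) = 4)
22*C = 22*4 = 88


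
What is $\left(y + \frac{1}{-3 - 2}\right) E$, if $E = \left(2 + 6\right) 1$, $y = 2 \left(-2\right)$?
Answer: $- \frac{168}{5} \approx -33.6$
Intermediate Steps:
$y = -4$
$E = 8$ ($E = 8 \cdot 1 = 8$)
$\left(y + \frac{1}{-3 - 2}\right) E = \left(-4 + \frac{1}{-3 - 2}\right) 8 = \left(-4 + \frac{1}{-5}\right) 8 = \left(-4 - \frac{1}{5}\right) 8 = \left(- \frac{21}{5}\right) 8 = - \frac{168}{5}$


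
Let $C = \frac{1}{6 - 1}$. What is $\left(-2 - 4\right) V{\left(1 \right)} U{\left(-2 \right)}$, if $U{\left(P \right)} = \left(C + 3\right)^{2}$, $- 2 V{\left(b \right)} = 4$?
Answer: $\frac{3072}{25} \approx 122.88$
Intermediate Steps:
$V{\left(b \right)} = -2$ ($V{\left(b \right)} = \left(- \frac{1}{2}\right) 4 = -2$)
$C = \frac{1}{5} \approx 0.2$
$U{\left(P \right)} = \frac{256}{25}$ ($U{\left(P \right)} = \left(\frac{1}{5} + 3\right)^{2} = \left(\frac{16}{5}\right)^{2} = \frac{256}{25}$)
$\left(-2 - 4\right) V{\left(1 \right)} U{\left(-2 \right)} = \left(-2 - 4\right) \left(-2\right) \frac{256}{25} = \left(-6\right) \left(-2\right) \frac{256}{25} = 12 \cdot \frac{256}{25} = \frac{3072}{25}$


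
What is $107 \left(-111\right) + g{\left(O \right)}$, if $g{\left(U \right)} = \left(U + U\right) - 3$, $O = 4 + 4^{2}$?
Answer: $-11840$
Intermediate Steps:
$O = 20$ ($O = 4 + 16 = 20$)
$g{\left(U \right)} = -3 + 2 U$ ($g{\left(U \right)} = 2 U - 3 = -3 + 2 U$)
$107 \left(-111\right) + g{\left(O \right)} = 107 \left(-111\right) + \left(-3 + 2 \cdot 20\right) = -11877 + \left(-3 + 40\right) = -11877 + 37 = -11840$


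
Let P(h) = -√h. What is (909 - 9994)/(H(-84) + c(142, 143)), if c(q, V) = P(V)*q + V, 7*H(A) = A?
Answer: 1190135/2866291 + 1290070*√143/2866291 ≈ 5.7974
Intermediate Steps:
H(A) = A/7
c(q, V) = V - q*√V (c(q, V) = (-√V)*q + V = -q*√V + V = V - q*√V)
(909 - 9994)/(H(-84) + c(142, 143)) = (909 - 9994)/((⅐)*(-84) + (143 - 1*142*√143)) = -9085/(-12 + (143 - 142*√143)) = -9085/(131 - 142*√143)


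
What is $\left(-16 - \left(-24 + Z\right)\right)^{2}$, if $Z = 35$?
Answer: $729$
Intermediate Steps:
$\left(-16 - \left(-24 + Z\right)\right)^{2} = \left(-16 + \left(24 - 35\right)\right)^{2} = \left(-16 - 11\right)^{2} = \left(-27\right)^{2} = 729$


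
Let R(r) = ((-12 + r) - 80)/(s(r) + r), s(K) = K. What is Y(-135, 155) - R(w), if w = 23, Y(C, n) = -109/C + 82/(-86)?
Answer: 15719/11610 ≈ 1.3539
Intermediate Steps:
Y(C, n) = -41/43 - 109/C (Y(C, n) = -109/C + 82*(-1/86) = -109/C - 41/43 = -41/43 - 109/C)
R(r) = (-92 + r)/(2*r) (R(r) = ((-12 + r) - 80)/(r + r) = (-92 + r)/((2*r)) = (-92 + r)*(1/(2*r)) = (-92 + r)/(2*r))
Y(-135, 155) - R(w) = (-41/43 - 109/(-135)) - (-92 + 23)/(2*23) = (-41/43 - 109*(-1/135)) - (-69)/(2*23) = (-41/43 + 109/135) - 1*(-3/2) = -848/5805 + 3/2 = 15719/11610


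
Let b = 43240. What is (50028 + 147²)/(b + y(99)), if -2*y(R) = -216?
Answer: 71637/43348 ≈ 1.6526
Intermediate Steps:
y(R) = 108 (y(R) = -½*(-216) = 108)
(50028 + 147²)/(b + y(99)) = (50028 + 147²)/(43240 + 108) = (50028 + 21609)/43348 = 71637*(1/43348) = 71637/43348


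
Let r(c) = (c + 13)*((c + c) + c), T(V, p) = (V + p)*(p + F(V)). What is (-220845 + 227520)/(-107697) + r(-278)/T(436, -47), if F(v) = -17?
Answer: -3994715795/446870752 ≈ -8.9393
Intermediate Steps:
T(V, p) = (-17 + p)*(V + p) (T(V, p) = (V + p)*(p - 17) = (V + p)*(-17 + p) = (-17 + p)*(V + p))
r(c) = 3*c*(13 + c) (r(c) = (13 + c)*(2*c + c) = (13 + c)*(3*c) = 3*c*(13 + c))
(-220845 + 227520)/(-107697) + r(-278)/T(436, -47) = (-220845 + 227520)/(-107697) + (3*(-278)*(13 - 278))/((-47)**2 - 17*436 - 17*(-47) + 436*(-47)) = 6675*(-1/107697) + (3*(-278)*(-265))/(2209 - 7412 + 799 - 20492) = -2225/35899 + 221010/(-24896) = -2225/35899 + 221010*(-1/24896) = -2225/35899 - 110505/12448 = -3994715795/446870752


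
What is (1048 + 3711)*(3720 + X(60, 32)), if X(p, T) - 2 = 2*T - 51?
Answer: 17774865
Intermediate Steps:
X(p, T) = -49 + 2*T (X(p, T) = 2 + (2*T - 51) = 2 + (-51 + 2*T) = -49 + 2*T)
(1048 + 3711)*(3720 + X(60, 32)) = (1048 + 3711)*(3720 + (-49 + 2*32)) = 4759*(3720 + (-49 + 64)) = 4759*(3720 + 15) = 4759*3735 = 17774865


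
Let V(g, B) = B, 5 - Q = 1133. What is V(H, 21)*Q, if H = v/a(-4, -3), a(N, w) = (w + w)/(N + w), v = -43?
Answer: -23688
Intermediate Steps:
a(N, w) = 2*w/(N + w) (a(N, w) = (2*w)/(N + w) = 2*w/(N + w))
H = -301/6 (H = -43/(2*(-3)/(-4 - 3)) = -43/(2*(-3)/(-7)) = -43/(2*(-3)*(-1/7)) = -43/6/7 = -43*7/6 = -301/6 ≈ -50.167)
Q = -1128 (Q = 5 - 1*1133 = 5 - 1133 = -1128)
V(H, 21)*Q = 21*(-1128) = -23688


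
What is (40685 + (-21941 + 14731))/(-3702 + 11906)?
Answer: 33475/8204 ≈ 4.0803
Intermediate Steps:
(40685 + (-21941 + 14731))/(-3702 + 11906) = (40685 - 7210)/8204 = 33475*(1/8204) = 33475/8204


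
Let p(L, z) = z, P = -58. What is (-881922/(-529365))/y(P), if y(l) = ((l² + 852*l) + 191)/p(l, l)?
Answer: 17050492/8092402755 ≈ 0.0021070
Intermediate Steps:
y(l) = (191 + l² + 852*l)/l (y(l) = ((l² + 852*l) + 191)/l = (191 + l² + 852*l)/l)
(-881922/(-529365))/y(P) = (-881922/(-529365))/(852 - 58 + 191/(-58)) = (-881922*(-1/529365))/(852 - 58 + 191*(-1/58)) = 293974/(176455*(852 - 58 - 191/58)) = 293974/(176455*(45861/58)) = (293974/176455)*(58/45861) = 17050492/8092402755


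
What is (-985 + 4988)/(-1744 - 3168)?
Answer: -4003/4912 ≈ -0.81494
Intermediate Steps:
(-985 + 4988)/(-1744 - 3168) = 4003/(-4912) = 4003*(-1/4912) = -4003/4912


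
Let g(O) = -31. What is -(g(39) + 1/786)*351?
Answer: 2850705/262 ≈ 10881.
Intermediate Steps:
-(g(39) + 1/786)*351 = -(-31 + 1/786)*351 = -(-24365)*351/786 = -1*(-2850705/262) = 2850705/262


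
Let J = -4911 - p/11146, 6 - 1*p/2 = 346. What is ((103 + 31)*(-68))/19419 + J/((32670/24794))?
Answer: -199681476442193/53569933065 ≈ -3727.5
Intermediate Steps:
p = -680 (p = 12 - 2*346 = 12 - 692 = -680)
J = -27368663/5573 (J = -4911 - (-680)/11146 = -4911 - 1*(-340/5573) = -4911 + 340/5573 = -27368663/5573 ≈ -4910.9)
((103 + 31)*(-68))/19419 + J/((32670/24794)) = ((103 + 31)*(-68))/19419 - 27368663/(5573*(32670/24794)) = (134*(-68))*(1/19419) - 27368663/(5573*(32670*(1/24794))) = -9112*1/19419 - 27368663/(5573*1485/1127) = -9112/19419 - 27368663/5573*1127/1485 = -9112/19419 - 30844483201/8275905 = -199681476442193/53569933065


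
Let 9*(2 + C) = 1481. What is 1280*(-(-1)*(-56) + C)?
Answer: 1227520/9 ≈ 1.3639e+5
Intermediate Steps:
C = 1463/9 (C = -2 + (⅑)*1481 = -2 + 1481/9 = 1463/9 ≈ 162.56)
1280*(-(-1)*(-56) + C) = 1280*(-(-1)*(-56) + 1463/9) = 1280*(-1*56 + 1463/9) = 1280*(-56 + 1463/9) = 1280*(959/9) = 1227520/9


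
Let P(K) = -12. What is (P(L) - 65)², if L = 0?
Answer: 5929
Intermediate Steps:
(P(L) - 65)² = (-12 - 65)² = (-77)² = 5929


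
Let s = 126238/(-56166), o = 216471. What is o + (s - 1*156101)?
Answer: 1695307591/28083 ≈ 60368.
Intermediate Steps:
s = -63119/28083 (s = 126238*(-1/56166) = -63119/28083 ≈ -2.2476)
o + (s - 1*156101) = 216471 + (-63119/28083 - 1*156101) = 216471 + (-63119/28083 - 156101) = 216471 - 4383847502/28083 = 1695307591/28083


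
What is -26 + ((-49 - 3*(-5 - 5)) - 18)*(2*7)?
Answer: -544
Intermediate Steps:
-26 + ((-49 - 3*(-5 - 5)) - 18)*(2*7) = -26 + ((-49 - 3*(-10)) - 18)*14 = -26 + ((-49 + 30) - 18)*14 = -26 + (-19 - 18)*14 = -26 - 37*14 = -26 - 518 = -544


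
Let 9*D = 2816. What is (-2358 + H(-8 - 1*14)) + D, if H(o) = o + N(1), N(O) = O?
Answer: -18595/9 ≈ -2066.1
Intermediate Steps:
D = 2816/9 (D = (⅑)*2816 = 2816/9 ≈ 312.89)
H(o) = 1 + o (H(o) = o + 1 = 1 + o)
(-2358 + H(-8 - 1*14)) + D = (-2358 + (1 + (-8 - 1*14))) + 2816/9 = (-2358 + (1 + (-8 - 14))) + 2816/9 = (-2358 + (1 - 22)) + 2816/9 = (-2358 - 21) + 2816/9 = -2379 + 2816/9 = -18595/9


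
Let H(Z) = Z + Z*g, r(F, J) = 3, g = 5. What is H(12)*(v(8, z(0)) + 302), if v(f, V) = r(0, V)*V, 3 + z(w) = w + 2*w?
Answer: 21096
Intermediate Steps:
z(w) = -3 + 3*w (z(w) = -3 + (w + 2*w) = -3 + 3*w)
H(Z) = 6*Z (H(Z) = Z + Z*5 = Z + 5*Z = 6*Z)
v(f, V) = 3*V
H(12)*(v(8, z(0)) + 302) = (6*12)*(3*(-3 + 3*0) + 302) = 72*(3*(-3 + 0) + 302) = 72*(3*(-3) + 302) = 72*(-9 + 302) = 72*293 = 21096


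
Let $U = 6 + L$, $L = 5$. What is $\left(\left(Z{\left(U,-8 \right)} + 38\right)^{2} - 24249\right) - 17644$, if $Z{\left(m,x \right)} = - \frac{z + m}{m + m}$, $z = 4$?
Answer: $- \frac{19602171}{484} \approx -40500.0$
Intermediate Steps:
$U = 11$ ($U = 6 + 5 = 11$)
$Z{\left(m,x \right)} = - \frac{4 + m}{2 m}$ ($Z{\left(m,x \right)} = - \frac{4 + m}{m + m} = - \frac{4 + m}{2 m}$)
$\left(\left(Z{\left(U,-8 \right)} + 38\right)^{2} - 24249\right) - 17644 = \left(\left(\frac{-4 - 11}{2 \cdot 11} + 38\right)^{2} - 24249\right) - 17644 = \left(\left(\frac{1}{2} \cdot \frac{1}{11} \left(-4 - 11\right) + 38\right)^{2} - 24249\right) - 17644 = \left(\left(\frac{1}{2} \cdot \frac{1}{11} \left(-15\right) + 38\right)^{2} - 24249\right) - 17644 = \left(\left(- \frac{15}{22} + 38\right)^{2} - 24249\right) - 17644 = \left(\left(\frac{821}{22}\right)^{2} - 24249\right) - 17644 = \left(\frac{674041}{484} - 24249\right) - 17644 = - \frac{11062475}{484} - 17644 = - \frac{19602171}{484}$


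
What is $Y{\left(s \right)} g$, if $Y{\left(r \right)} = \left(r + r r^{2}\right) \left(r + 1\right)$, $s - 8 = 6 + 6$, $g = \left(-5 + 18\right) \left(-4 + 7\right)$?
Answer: $6568380$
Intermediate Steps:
$g = 39$ ($g = 13 \cdot 3 = 39$)
$s = 20$ ($s = 8 + \left(6 + 6\right) = 8 + 12 = 20$)
$Y{\left(r \right)} = \left(1 + r\right) \left(r + r^{3}\right)$ ($Y{\left(r \right)} = \left(r + r^{3}\right) \left(1 + r\right) = \left(1 + r\right) \left(r + r^{3}\right)$)
$Y{\left(s \right)} g = 20 \left(1 + 20 + 20^{2} + 20^{3}\right) 39 = 20 \left(1 + 20 + 400 + 8000\right) 39 = 20 \cdot 8421 \cdot 39 = 168420 \cdot 39 = 6568380$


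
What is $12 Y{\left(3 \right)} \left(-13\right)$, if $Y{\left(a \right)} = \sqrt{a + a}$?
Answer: $- 156 \sqrt{6} \approx -382.12$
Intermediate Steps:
$Y{\left(a \right)} = \sqrt{2} \sqrt{a}$ ($Y{\left(a \right)} = \sqrt{2 a} = \sqrt{2} \sqrt{a}$)
$12 Y{\left(3 \right)} \left(-13\right) = 12 \sqrt{2} \sqrt{3} \left(-13\right) = 12 \sqrt{6} \left(-13\right) = - 156 \sqrt{6}$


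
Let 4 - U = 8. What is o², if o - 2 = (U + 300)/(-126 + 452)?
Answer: 224676/26569 ≈ 8.4563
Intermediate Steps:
U = -4 (U = 4 - 1*8 = 4 - 8 = -4)
o = 474/163 (o = 2 + (-4 + 300)/(-126 + 452) = 2 + 296/326 = 2 + 296*(1/326) = 2 + 148/163 = 474/163 ≈ 2.9080)
o² = (474/163)² = 224676/26569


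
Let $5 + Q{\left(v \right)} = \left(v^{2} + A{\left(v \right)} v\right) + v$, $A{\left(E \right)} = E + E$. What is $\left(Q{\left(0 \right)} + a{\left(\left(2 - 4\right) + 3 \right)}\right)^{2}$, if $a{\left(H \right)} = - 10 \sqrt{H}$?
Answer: $225$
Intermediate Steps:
$A{\left(E \right)} = 2 E$
$Q{\left(v \right)} = -5 + v + 3 v^{2}$ ($Q{\left(v \right)} = -5 + \left(\left(v^{2} + 2 v v\right) + v\right) = -5 + \left(\left(v^{2} + 2 v^{2}\right) + v\right) = -5 + \left(3 v^{2} + v\right) = -5 + \left(v + 3 v^{2}\right) = -5 + v + 3 v^{2}$)
$\left(Q{\left(0 \right)} + a{\left(\left(2 - 4\right) + 3 \right)}\right)^{2} = \left(\left(-5 + 0 + 3 \cdot 0^{2}\right) - 10 \sqrt{\left(2 - 4\right) + 3}\right)^{2} = \left(\left(-5 + 0 + 3 \cdot 0\right) - 10 \sqrt{\left(2 - 4\right) + 3}\right)^{2} = \left(\left(-5 + 0 + 0\right) - 10 \sqrt{\left(2 - 4\right) + 3}\right)^{2} = \left(-5 - 10 \sqrt{-2 + 3}\right)^{2} = \left(-5 - 10 \sqrt{1}\right)^{2} = \left(-5 - 10\right)^{2} = \left(-15\right)^{2} = 225$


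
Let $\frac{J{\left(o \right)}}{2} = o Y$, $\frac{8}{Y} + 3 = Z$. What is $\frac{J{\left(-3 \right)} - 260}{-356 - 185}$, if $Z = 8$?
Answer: $\frac{1348}{2705} \approx 0.49834$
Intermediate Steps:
$Y = \frac{8}{5}$ ($Y = \frac{8}{-3 + 8} = \frac{8}{5} \approx 1.6$)
$J{\left(o \right)} = \frac{16 o}{5}$ ($J{\left(o \right)} = 2 o \frac{8}{5} = 2 \frac{8 o}{5} = \frac{16 o}{5}$)
$\frac{J{\left(-3 \right)} - 260}{-356 - 185} = \frac{\frac{16}{5} \left(-3\right) - 260}{-356 - 185} = \frac{- \frac{48}{5} - 260}{-541} = \left(- \frac{1348}{5}\right) \left(- \frac{1}{541}\right) = \frac{1348}{2705}$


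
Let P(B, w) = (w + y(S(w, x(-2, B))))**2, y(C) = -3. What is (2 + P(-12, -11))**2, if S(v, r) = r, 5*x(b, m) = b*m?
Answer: 39204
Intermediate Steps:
x(b, m) = b*m/5 (x(b, m) = (b*m)/5 = b*m/5)
P(B, w) = (-3 + w)**2 (P(B, w) = (w - 3)**2 = (-3 + w)**2)
(2 + P(-12, -11))**2 = (2 + (-3 - 11)**2)**2 = (2 + (-14)**2)**2 = (2 + 196)**2 = 198**2 = 39204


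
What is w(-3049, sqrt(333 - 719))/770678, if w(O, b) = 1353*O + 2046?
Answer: -4123251/770678 ≈ -5.3502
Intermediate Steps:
w(O, b) = 2046 + 1353*O
w(-3049, sqrt(333 - 719))/770678 = (2046 + 1353*(-3049))/770678 = (2046 - 4125297)*(1/770678) = -4123251*1/770678 = -4123251/770678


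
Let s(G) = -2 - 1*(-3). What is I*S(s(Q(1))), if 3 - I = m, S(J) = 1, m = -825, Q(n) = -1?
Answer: 828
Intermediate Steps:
s(G) = 1 (s(G) = -2 + 3 = 1)
I = 828 (I = 3 - 1*(-825) = 3 + 825 = 828)
I*S(s(Q(1))) = 828*1 = 828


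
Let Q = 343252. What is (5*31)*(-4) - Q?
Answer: -343872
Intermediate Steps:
(5*31)*(-4) - Q = (5*31)*(-4) - 1*343252 = 155*(-4) - 343252 = -620 - 343252 = -343872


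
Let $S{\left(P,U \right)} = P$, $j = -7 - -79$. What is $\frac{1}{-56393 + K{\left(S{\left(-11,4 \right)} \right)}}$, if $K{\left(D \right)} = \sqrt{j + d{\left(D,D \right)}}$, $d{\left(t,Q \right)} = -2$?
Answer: $- \frac{56393}{3180170379} - \frac{\sqrt{70}}{3180170379} \approx -1.7735 \cdot 10^{-5}$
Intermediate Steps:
$j = 72$ ($j = -7 + 79 = 72$)
$K{\left(D \right)} = \sqrt{70}$ ($K{\left(D \right)} = \sqrt{72 - 2} = \sqrt{70}$)
$\frac{1}{-56393 + K{\left(S{\left(-11,4 \right)} \right)}} = \frac{1}{-56393 + \sqrt{70}}$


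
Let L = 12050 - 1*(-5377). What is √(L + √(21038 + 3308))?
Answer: √(17427 + √24346) ≈ 132.60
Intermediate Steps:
L = 17427 (L = 12050 + 5377 = 17427)
√(L + √(21038 + 3308)) = √(17427 + √(21038 + 3308)) = √(17427 + √24346)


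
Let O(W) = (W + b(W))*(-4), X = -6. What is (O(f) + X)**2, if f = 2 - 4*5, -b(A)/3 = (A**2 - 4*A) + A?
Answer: 21178404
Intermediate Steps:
b(A) = -3*A**2 + 9*A (b(A) = -3*((A**2 - 4*A) + A) = -3*(A**2 - 3*A) = -3*A**2 + 9*A)
f = -18 (f = 2 - 20 = -18)
O(W) = -4*W - 12*W*(3 - W) (O(W) = (W + 3*W*(3 - W))*(-4) = -4*W - 12*W*(3 - W))
(O(f) + X)**2 = (4*(-18)*(-10 + 3*(-18)) - 6)**2 = (4*(-18)*(-10 - 54) - 6)**2 = (4*(-18)*(-64) - 6)**2 = (4608 - 6)**2 = 4602**2 = 21178404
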